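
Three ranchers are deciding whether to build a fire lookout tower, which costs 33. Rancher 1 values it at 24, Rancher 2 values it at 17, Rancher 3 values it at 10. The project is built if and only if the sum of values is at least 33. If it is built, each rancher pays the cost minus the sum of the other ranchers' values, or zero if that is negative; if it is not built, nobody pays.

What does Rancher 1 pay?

Total value 51 ≥ cost 33, so the project is built.
The other ranchers' values sum to 27.
Cost minus that sum is 33 - 27 = 6.

6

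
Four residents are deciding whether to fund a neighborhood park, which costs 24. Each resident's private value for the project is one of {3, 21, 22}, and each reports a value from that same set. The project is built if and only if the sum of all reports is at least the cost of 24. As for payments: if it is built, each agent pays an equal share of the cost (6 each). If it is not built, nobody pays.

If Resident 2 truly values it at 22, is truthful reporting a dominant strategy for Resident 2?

Yes

Check each profile of the others' reports and compare truth against every alternative report.
Others report (3, 3, 3): truth gives 16, best alternative gives 16.
Others report (3, 3, 21): truth gives 16, best alternative gives 16.
Others report (3, 3, 22): truth gives 16, best alternative gives 16.
Others report (3, 21, 3): truth gives 16, best alternative gives 16.
Others report (3, 21, 21): truth gives 16, best alternative gives 16.
Others report (3, 21, 22): truth gives 16, best alternative gives 16.
(Remaining 21 profiles checked similarly; truth is weakly best in each.)
In every case the truthful report is at least as good as any alternative, so it is a dominant strategy.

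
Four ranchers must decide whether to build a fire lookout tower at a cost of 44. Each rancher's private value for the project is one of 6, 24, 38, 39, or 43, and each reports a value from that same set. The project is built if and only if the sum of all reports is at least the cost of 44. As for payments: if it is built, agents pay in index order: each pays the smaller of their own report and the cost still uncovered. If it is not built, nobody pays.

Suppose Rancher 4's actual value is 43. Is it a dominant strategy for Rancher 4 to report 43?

Check each profile of the others' reports and compare truth against every alternative report.
Others report (6, 6, 38): truth gives 43, best alternative gives 43.
Others report (6, 6, 39): truth gives 43, best alternative gives 43.
Others report (6, 6, 43): truth gives 43, best alternative gives 43.
Others report (6, 24, 24): truth gives 43, best alternative gives 43.
Others report (6, 24, 38): truth gives 43, best alternative gives 43.
Others report (6, 24, 39): truth gives 43, best alternative gives 43.
(Remaining 119 profiles checked similarly; truth is weakly best in each.)
In every case the truthful report is at least as good as any alternative, so it is a dominant strategy.

Yes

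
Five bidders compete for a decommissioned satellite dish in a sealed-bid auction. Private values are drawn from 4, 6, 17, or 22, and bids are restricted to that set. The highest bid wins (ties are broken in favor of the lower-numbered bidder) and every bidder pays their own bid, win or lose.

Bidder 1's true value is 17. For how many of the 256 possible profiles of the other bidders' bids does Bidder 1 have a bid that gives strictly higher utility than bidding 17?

191

Others bid (4, 4, 4, 4): truth gives 0; bid 4 gives 13 > 0. Violating.
Others bid (4, 4, 4, 6): truth gives 0; bid 6 gives 11 > 0. Violating.
Others bid (4, 4, 4, 22): truth gives -17; bid 4 gives -4 > -17. Violating.
Others bid (4, 4, 6, 4): truth gives 0; bid 6 gives 11 > 0. Violating.
Others bid (4, 4, 4, 17): truth gives 0; no alternative beats it.
Others bid (4, 4, 6, 17): truth gives 0; no alternative beats it.
(Checking all 256 profiles: 191 have a profitable deviation, 65 do not.)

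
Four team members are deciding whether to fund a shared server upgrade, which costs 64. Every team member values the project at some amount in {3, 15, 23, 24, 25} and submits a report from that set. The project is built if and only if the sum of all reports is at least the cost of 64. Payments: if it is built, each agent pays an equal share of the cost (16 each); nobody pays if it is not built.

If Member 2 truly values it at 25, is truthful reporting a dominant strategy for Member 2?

Check each profile of the others' reports and compare truth against every alternative report.
Others report (3, 15, 23): truth gives 9, best alternative gives 9.
Others report (3, 15, 24): truth gives 9, best alternative gives 9.
Others report (3, 15, 25): truth gives 9, best alternative gives 9.
Others report (3, 23, 15): truth gives 9, best alternative gives 9.
Others report (3, 23, 23): truth gives 9, best alternative gives 9.
Others report (3, 23, 24): truth gives 9, best alternative gives 9.
(Remaining 119 profiles checked similarly; truth is weakly best in each.)
In every case the truthful report is at least as good as any alternative, so it is a dominant strategy.

Yes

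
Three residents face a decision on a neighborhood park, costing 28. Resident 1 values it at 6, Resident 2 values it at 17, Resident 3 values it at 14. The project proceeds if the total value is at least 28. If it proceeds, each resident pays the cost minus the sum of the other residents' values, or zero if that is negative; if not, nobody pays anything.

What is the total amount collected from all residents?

13

Total value 37 ≥ cost 28, so it is built.
Resident 1: others sum to 31; max(0, 28 - 31) = 0.
Resident 2: others sum to 20; max(0, 28 - 20) = 8.
Resident 3: others sum to 23; max(0, 28 - 23) = 5.
Total collected = 0 + 8 + 5 = 13.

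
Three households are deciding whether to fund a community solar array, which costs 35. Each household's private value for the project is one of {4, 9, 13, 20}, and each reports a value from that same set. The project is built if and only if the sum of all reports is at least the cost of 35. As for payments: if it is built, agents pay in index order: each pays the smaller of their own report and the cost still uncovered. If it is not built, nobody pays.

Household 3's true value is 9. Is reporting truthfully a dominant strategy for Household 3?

Check each profile of the others' reports and compare truth against every alternative report.
Others report (20, 20): truth gives 9, best alternative gives 9.
Others report (13, 20): truth gives 7, best alternative gives 7.
Others report (20, 13): truth gives 7, best alternative gives 7.
Others report (9, 20): truth gives 3, best alternative gives 3.
Others report (20, 9): truth gives 3, best alternative gives 3.
Others report (4, 4): truth gives 0, best alternative gives 0.
(Remaining 10 profiles checked similarly; truth is weakly best in each.)
In every case the truthful report is at least as good as any alternative, so it is a dominant strategy.

Yes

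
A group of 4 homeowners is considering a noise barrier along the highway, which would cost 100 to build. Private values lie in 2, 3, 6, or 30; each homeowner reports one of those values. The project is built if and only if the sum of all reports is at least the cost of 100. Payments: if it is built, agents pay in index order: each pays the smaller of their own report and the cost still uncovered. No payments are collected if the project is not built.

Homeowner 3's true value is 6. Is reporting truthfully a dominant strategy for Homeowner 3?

Check each profile of the others' reports and compare truth against every alternative report.
Others report (2, 2, 2): truth gives 0, best alternative gives 0.
Others report (2, 2, 3): truth gives 0, best alternative gives 0.
Others report (2, 2, 6): truth gives 0, best alternative gives 0.
Others report (2, 2, 30): truth gives 0, best alternative gives 0.
Others report (2, 3, 2): truth gives 0, best alternative gives 0.
Others report (2, 3, 3): truth gives 0, best alternative gives 0.
(Remaining 58 profiles checked similarly; truth is weakly best in each.)
In every case the truthful report is at least as good as any alternative, so it is a dominant strategy.

Yes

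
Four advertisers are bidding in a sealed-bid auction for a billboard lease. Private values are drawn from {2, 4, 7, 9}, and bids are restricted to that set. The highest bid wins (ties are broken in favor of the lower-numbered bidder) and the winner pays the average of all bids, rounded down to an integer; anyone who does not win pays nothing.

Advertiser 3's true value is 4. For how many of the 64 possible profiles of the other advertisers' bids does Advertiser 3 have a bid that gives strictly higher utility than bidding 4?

2

Others bid (2, 4, 2): truth gives 0; bid 7 gives 1 > 0. Violating.
Others bid (4, 2, 2): truth gives 0; bid 7 gives 1 > 0. Violating.
Others bid (2, 2, 2): truth gives 2; no alternative beats it.
Others bid (2, 2, 4): truth gives 1; no alternative beats it.
(Checking all 64 profiles: 2 have a profitable deviation, 62 do not.)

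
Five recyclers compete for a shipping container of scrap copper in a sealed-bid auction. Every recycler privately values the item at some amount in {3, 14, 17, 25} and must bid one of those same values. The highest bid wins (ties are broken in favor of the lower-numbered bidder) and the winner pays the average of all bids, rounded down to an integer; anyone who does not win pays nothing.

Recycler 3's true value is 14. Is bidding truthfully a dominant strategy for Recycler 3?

Consider the case where Recycler 1 bids 3, Recycler 2 bids 3, Recycler 4 bids 3 and Recycler 5 bids 17.
Truthful bid 14: loses, pays 0, utility 0.
Bid 17 instead: wins, pays 8, utility 14 - 8 = 6.
Since 6 > 0, bidding 17 is strictly better here, so truthful bidding is not dominant.

No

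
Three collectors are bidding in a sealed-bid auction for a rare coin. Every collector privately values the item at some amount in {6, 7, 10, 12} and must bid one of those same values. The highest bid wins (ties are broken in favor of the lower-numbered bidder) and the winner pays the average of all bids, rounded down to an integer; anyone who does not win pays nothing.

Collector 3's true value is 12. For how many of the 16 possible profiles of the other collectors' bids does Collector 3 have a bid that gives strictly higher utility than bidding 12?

3

Others bid (6, 6): truth gives 4; bid 7 gives 6 > 4. Violating.
Others bid (6, 7): truth gives 4; bid 10 gives 5 > 4. Violating.
Others bid (7, 6): truth gives 4; bid 10 gives 5 > 4. Violating.
Others bid (6, 10): truth gives 3; no alternative beats it.
Others bid (6, 12): truth gives 0; no alternative beats it.
(Checking all 16 profiles: 3 have a profitable deviation, 13 do not.)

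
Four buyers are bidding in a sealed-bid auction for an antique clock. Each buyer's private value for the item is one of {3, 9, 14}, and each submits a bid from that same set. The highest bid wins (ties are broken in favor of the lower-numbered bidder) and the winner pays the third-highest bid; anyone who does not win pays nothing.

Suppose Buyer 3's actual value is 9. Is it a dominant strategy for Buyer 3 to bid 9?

No

Consider the case where Buyer 1 bids 3, Buyer 2 bids 3 and Buyer 4 bids 14.
Truthful bid 9: loses, pays 0, utility 0.
Bid 14 instead: wins, pays 3, utility 9 - 3 = 6.
Since 6 > 0, bidding 14 is strictly better here, so truthful bidding is not dominant.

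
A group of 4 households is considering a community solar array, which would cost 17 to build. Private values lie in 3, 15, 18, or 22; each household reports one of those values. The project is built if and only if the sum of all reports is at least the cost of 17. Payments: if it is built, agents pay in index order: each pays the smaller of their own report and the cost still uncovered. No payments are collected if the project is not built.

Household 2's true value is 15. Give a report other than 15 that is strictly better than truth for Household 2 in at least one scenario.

Suppose Household 1 reports 3, Household 3 reports 3 and Household 4 reports 15.
Report 15: project built, pays 14, utility 15 - 14 = 1.
Report 3: project built, pays 3, utility 15 - 3 = 12.
So reporting 3 beats truth here (12 > 1).

3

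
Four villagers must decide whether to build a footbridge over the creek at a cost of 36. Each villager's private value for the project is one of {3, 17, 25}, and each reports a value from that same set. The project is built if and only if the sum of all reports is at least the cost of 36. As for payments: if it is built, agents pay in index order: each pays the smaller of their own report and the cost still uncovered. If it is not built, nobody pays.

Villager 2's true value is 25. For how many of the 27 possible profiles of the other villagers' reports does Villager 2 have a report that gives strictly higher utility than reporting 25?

Others report (3, 3, 17): truth gives 0; report 17 gives 8 > 0. Violating.
Others report (3, 3, 25): truth gives 0; report 17 gives 8 > 0. Violating.
Others report (3, 17, 3): truth gives 0; report 17 gives 8 > 0. Violating.
Others report (3, 17, 17): truth gives 0; report 3 gives 22 > 0. Violating.
Others report (3, 3, 3): truth gives 0; no alternative beats it.
Others report (25, 3, 3): truth gives 14; no alternative beats it.
(Checking all 27 profiles: 25 have a profitable deviation, 2 do not.)

25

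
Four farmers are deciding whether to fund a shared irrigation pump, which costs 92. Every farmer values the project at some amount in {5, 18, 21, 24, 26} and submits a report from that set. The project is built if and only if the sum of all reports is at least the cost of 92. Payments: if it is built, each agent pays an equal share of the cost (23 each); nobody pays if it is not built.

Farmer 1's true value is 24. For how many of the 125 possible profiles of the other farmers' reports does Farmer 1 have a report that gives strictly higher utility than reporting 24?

Others report (18, 24, 24): truth gives 0; report 26 gives 1 > 0. Violating.
Others report (21, 21, 24): truth gives 0; report 26 gives 1 > 0. Violating.
Others report (21, 24, 21): truth gives 0; report 26 gives 1 > 0. Violating.
Others report (24, 18, 24): truth gives 0; report 26 gives 1 > 0. Violating.
Others report (5, 5, 5): truth gives 0; no alternative beats it.
Others report (5, 5, 18): truth gives 0; no alternative beats it.
(Checking all 125 profiles: 6 have a profitable deviation, 119 do not.)

6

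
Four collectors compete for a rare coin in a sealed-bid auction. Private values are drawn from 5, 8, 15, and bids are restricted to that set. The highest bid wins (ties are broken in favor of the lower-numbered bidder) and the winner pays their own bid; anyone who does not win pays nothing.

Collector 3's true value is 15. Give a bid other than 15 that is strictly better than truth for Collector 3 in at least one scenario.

Suppose Collector 1 bids 5, Collector 2 bids 5 and Collector 4 bids 5.
Bid 15: wins, pays 15, utility 15 - 15 = 0.
Bid 8: wins, pays 8, utility 15 - 8 = 7.
So bidding 8 beats truth here (7 > 0).

8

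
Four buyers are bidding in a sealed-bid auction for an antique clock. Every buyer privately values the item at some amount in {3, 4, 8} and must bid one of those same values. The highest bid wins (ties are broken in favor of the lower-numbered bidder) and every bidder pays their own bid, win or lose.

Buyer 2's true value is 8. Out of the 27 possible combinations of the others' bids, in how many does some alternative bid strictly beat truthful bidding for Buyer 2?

13

Others bid (3, 3, 3): truth gives 0; bid 4 gives 4 > 0. Violating.
Others bid (3, 3, 4): truth gives 0; bid 4 gives 4 > 0. Violating.
Others bid (3, 4, 3): truth gives 0; bid 4 gives 4 > 0. Violating.
Others bid (3, 4, 4): truth gives 0; bid 4 gives 4 > 0. Violating.
Others bid (3, 3, 8): truth gives 0; no alternative beats it.
Others bid (3, 4, 8): truth gives 0; no alternative beats it.
(Checking all 27 profiles: 13 have a profitable deviation, 14 do not.)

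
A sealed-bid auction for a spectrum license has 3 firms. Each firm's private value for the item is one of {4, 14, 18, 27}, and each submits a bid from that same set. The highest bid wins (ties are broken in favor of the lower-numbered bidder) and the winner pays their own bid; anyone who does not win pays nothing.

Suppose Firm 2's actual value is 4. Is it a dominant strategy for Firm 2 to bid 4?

Yes

Check each profile of the others' bids and compare truth against every alternative bid.
Others bid (4, 4): truth gives 0, best alternative gives -10.
Others bid (4, 14): truth gives 0, best alternative gives -10.
Others bid (4, 18): truth gives 0, best alternative gives 0.
Others bid (4, 27): truth gives 0, best alternative gives 0.
Others bid (14, 4): truth gives 0, best alternative gives 0.
Others bid (14, 14): truth gives 0, best alternative gives 0.
(Remaining 10 profiles checked similarly; truth is weakly best in each.)
In every case the truthful bid is at least as good as any alternative, so it is a dominant strategy.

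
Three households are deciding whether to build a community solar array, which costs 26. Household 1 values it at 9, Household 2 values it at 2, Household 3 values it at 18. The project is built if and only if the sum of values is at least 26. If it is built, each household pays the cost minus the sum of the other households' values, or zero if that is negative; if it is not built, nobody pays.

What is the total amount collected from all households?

21

Total value 29 ≥ cost 26, so it is built.
Household 1: others sum to 20; max(0, 26 - 20) = 6.
Household 2: others sum to 27; max(0, 26 - 27) = 0.
Household 3: others sum to 11; max(0, 26 - 11) = 15.
Total collected = 6 + 0 + 15 = 21.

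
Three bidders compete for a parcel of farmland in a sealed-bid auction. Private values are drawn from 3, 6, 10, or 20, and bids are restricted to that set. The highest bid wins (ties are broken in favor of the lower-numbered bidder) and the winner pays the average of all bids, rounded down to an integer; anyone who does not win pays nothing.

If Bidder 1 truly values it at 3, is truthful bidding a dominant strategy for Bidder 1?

Check each profile of the others' bids and compare truth against every alternative bid.
Others bid (6, 6): truth gives 0, best alternative gives -3.
Others bid (3, 6): truth gives 0, best alternative gives -2.
Others bid (6, 3): truth gives 0, best alternative gives -2.
Others bid (3, 3): truth gives 0, best alternative gives -1.
Others bid (3, 10): truth gives 0, best alternative gives 0.
Others bid (3, 20): truth gives 0, best alternative gives 0.
(Remaining 10 profiles checked similarly; truth is weakly best in each.)
In every case the truthful bid is at least as good as any alternative, so it is a dominant strategy.

Yes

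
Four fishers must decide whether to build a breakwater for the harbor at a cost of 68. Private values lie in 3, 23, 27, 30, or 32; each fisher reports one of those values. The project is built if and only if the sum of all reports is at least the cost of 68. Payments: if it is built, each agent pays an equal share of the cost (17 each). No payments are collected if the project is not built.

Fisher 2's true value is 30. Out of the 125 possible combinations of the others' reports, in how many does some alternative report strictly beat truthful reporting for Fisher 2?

3

Others report (3, 3, 30): truth gives 0; report 32 gives 13 > 0. Violating.
Others report (3, 30, 3): truth gives 0; report 32 gives 13 > 0. Violating.
Others report (30, 3, 3): truth gives 0; report 32 gives 13 > 0. Violating.
Others report (3, 3, 3): truth gives 0; no alternative beats it.
Others report (3, 3, 23): truth gives 0; no alternative beats it.
(Checking all 125 profiles: 3 have a profitable deviation, 122 do not.)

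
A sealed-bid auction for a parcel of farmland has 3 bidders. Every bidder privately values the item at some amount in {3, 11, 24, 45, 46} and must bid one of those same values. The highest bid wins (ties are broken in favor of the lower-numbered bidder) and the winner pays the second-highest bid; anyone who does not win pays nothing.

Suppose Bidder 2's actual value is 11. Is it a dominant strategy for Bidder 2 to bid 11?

Yes

Check each profile of the others' bids and compare truth against every alternative bid.
Others bid (3, 3): truth gives 8, best alternative gives 8.
Others bid (3, 11): truth gives 0, best alternative gives 0.
Others bid (3, 24): truth gives 0, best alternative gives 0.
Others bid (3, 45): truth gives 0, best alternative gives 0.
Others bid (3, 46): truth gives 0, best alternative gives 0.
Others bid (11, 3): truth gives 0, best alternative gives 0.
(Remaining 19 profiles checked similarly; truth is weakly best in each.)
In every case the truthful bid is at least as good as any alternative, so it is a dominant strategy.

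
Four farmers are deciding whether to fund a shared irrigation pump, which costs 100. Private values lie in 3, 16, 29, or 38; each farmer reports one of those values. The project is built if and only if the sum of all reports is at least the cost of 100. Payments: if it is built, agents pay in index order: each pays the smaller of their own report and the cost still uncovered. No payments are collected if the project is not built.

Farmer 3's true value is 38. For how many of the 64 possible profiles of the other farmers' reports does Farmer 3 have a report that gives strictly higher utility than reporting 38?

22

Others report (3, 38, 38): truth gives 0; report 29 gives 9 > 0. Violating.
Others report (16, 29, 29): truth gives 0; report 29 gives 9 > 0. Violating.
Others report (16, 29, 38): truth gives 0; report 29 gives 9 > 0. Violating.
Others report (16, 38, 29): truth gives 0; report 29 gives 9 > 0. Violating.
Others report (3, 3, 3): truth gives 0; no alternative beats it.
Others report (3, 3, 16): truth gives 0; no alternative beats it.
(Checking all 64 profiles: 22 have a profitable deviation, 42 do not.)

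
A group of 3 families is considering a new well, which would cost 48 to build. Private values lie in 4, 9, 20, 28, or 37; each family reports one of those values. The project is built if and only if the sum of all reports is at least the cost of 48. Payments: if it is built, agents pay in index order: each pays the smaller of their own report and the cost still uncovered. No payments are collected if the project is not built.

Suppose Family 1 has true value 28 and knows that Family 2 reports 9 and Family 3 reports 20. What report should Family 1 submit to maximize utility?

20

Report 4: project not built, utility 0.
Report 9: project not built, utility 0.
Report 20: project built, pays 20, utility 28 - 20 = 8.
Report 28: project built, pays 28, utility 28 - 28 = 0.
Report 37: project built, pays 37, utility 28 - 37 = -9.
The best choice is 20 with utility 8.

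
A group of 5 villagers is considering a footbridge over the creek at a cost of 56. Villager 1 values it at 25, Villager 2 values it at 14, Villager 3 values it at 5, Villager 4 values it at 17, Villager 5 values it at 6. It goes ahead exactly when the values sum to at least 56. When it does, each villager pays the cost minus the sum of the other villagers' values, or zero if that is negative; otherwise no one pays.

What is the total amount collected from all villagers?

Total value 67 ≥ cost 56, so it is built.
Villager 1: others sum to 42; max(0, 56 - 42) = 14.
Villager 2: others sum to 53; max(0, 56 - 53) = 3.
Villager 3: others sum to 62; max(0, 56 - 62) = 0.
Villager 4: others sum to 50; max(0, 56 - 50) = 6.
Villager 5: others sum to 61; max(0, 56 - 61) = 0.
Total collected = 14 + 3 + 0 + 6 + 0 = 23.

23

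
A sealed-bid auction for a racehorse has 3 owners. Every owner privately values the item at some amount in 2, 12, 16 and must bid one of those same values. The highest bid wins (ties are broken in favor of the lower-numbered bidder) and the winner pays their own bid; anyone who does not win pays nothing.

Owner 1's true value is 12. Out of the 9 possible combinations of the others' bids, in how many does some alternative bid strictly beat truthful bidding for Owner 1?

1

Others bid (2, 2): truth gives 0; bid 2 gives 10 > 0. Violating.
Others bid (2, 12): truth gives 0; no alternative beats it.
Others bid (2, 16): truth gives 0; no alternative beats it.
(Checking all 9 profiles: 1 has a profitable deviation, 8 do not.)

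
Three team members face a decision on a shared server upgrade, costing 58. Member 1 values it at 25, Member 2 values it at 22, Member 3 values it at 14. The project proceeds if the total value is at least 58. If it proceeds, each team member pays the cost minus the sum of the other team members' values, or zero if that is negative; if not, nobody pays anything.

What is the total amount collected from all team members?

Total value 61 ≥ cost 58, so it is built.
Member 1: others sum to 36; max(0, 58 - 36) = 22.
Member 2: others sum to 39; max(0, 58 - 39) = 19.
Member 3: others sum to 47; max(0, 58 - 47) = 11.
Total collected = 22 + 19 + 11 = 52.

52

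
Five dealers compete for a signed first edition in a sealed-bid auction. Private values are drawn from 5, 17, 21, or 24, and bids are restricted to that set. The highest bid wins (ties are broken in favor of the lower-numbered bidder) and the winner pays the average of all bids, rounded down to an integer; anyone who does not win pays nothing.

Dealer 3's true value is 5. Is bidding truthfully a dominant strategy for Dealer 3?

Check each profile of the others' bids and compare truth against every alternative bid.
Others bid (5, 5, 17, 17): truth gives 0, best alternative gives -7.
Others bid (5, 5, 5, 17): truth gives 0, best alternative gives -4.
Others bid (5, 5, 17, 5): truth gives 0, best alternative gives -4.
Others bid (5, 5, 5, 5): truth gives 0, best alternative gives -2.
Others bid (5, 5, 5, 21): truth gives 0, best alternative gives 0.
Others bid (5, 5, 5, 24): truth gives 0, best alternative gives 0.
(Remaining 250 profiles checked similarly; truth is weakly best in each.)
In every case the truthful bid is at least as good as any alternative, so it is a dominant strategy.

Yes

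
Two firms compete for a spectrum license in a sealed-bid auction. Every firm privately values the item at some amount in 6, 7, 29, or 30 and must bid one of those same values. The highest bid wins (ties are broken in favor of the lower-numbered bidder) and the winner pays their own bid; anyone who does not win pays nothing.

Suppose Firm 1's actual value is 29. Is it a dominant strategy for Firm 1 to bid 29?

Consider the case where Firm 2 bids 6.
Truthful bid 29: wins, pays 29, utility 29 - 29 = 0.
Bid 6 instead: wins, pays 6, utility 29 - 6 = 23.
Since 23 > 0, bidding 6 is strictly better here, so truthful bidding is not dominant.

No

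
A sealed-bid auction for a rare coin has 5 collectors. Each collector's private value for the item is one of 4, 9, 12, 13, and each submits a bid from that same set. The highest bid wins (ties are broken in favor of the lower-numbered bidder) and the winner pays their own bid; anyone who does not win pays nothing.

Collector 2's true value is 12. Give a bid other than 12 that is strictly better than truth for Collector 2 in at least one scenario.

Suppose Collector 1 bids 4, Collector 3 bids 4, Collector 4 bids 4 and Collector 5 bids 4.
Bid 12: wins, pays 12, utility 12 - 12 = 0.
Bid 9: wins, pays 9, utility 12 - 9 = 3.
So bidding 9 beats truth here (3 > 0).

9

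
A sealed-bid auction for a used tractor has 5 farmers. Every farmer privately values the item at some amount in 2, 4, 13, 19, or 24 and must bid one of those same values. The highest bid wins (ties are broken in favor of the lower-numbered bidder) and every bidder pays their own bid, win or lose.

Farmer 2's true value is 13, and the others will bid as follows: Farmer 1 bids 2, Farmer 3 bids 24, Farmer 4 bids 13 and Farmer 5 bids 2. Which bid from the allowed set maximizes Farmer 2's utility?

Bid 2: loses but pays 2, utility -2.
Bid 4: loses but pays 4, utility -4.
Bid 13: loses but pays 13, utility -13.
Bid 19: loses but pays 19, utility -19.
Bid 24: wins, pays 24, utility 13 - 24 = -11.
The best choice is 2 with utility -2.

2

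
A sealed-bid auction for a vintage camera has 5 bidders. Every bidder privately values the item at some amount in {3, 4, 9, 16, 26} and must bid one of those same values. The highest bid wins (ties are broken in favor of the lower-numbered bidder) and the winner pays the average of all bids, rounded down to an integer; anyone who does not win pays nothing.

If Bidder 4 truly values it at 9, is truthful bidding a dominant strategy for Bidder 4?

Consider the case where Bidder 1 bids 3, Bidder 2 bids 3, Bidder 3 bids 3 and Bidder 5 bids 3.
Truthful bid 9: wins, pays 4, utility 9 - 4 = 5.
Bid 4 instead: wins, pays 3, utility 9 - 3 = 6.
Since 6 > 5, bidding 4 is strictly better here, so truthful bidding is not dominant.

No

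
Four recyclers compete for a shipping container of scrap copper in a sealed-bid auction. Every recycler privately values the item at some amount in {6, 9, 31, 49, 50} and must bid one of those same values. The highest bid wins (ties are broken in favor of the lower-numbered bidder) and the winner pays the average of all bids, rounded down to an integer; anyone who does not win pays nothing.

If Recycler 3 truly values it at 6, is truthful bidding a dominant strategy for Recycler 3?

Check each profile of the others' bids and compare truth against every alternative bid.
Others bid (6, 6, 9): truth gives 0, best alternative gives -1.
Others bid (6, 6, 6): truth gives 0, best alternative gives 0.
Others bid (6, 6, 31): truth gives 0, best alternative gives 0.
Others bid (6, 6, 49): truth gives 0, best alternative gives 0.
Others bid (6, 6, 50): truth gives 0, best alternative gives 0.
Others bid (6, 9, 6): truth gives 0, best alternative gives 0.
(Remaining 119 profiles checked similarly; truth is weakly best in each.)
In every case the truthful bid is at least as good as any alternative, so it is a dominant strategy.

Yes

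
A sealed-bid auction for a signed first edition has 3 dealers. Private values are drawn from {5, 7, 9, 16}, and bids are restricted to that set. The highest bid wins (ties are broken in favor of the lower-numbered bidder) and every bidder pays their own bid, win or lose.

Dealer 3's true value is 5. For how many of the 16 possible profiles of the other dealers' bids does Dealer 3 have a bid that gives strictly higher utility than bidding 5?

Others bid (5, 5): truth gives -5; bid 7 gives -2 > -5. Violating.
Others bid (5, 7): truth gives -5; bid 9 gives -4 > -5. Violating.
Others bid (7, 5): truth gives -5; bid 9 gives -4 > -5. Violating.
Others bid (7, 7): truth gives -5; bid 9 gives -4 > -5. Violating.
Others bid (5, 9): truth gives -5; no alternative beats it.
Others bid (5, 16): truth gives -5; no alternative beats it.
(Checking all 16 profiles: 4 have a profitable deviation, 12 do not.)

4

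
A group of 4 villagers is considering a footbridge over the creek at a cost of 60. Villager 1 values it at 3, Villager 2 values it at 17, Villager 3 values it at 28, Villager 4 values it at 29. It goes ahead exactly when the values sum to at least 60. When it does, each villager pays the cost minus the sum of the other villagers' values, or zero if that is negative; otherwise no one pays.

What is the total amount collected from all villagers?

Total value 77 ≥ cost 60, so it is built.
Villager 1: others sum to 74; max(0, 60 - 74) = 0.
Villager 2: others sum to 60; max(0, 60 - 60) = 0.
Villager 3: others sum to 49; max(0, 60 - 49) = 11.
Villager 4: others sum to 48; max(0, 60 - 48) = 12.
Total collected = 0 + 0 + 11 + 12 = 23.

23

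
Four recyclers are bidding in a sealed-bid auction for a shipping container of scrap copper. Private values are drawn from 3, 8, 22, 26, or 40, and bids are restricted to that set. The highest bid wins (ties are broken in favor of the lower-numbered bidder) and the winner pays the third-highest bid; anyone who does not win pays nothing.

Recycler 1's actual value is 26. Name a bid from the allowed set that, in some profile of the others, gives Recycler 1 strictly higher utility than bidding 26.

Suppose Recycler 2 bids 3, Recycler 3 bids 3 and Recycler 4 bids 40.
Bid 26: loses, pays 0, utility 0.
Bid 40: wins, pays 3, utility 26 - 3 = 23.
So bidding 40 beats truth here (23 > 0).

40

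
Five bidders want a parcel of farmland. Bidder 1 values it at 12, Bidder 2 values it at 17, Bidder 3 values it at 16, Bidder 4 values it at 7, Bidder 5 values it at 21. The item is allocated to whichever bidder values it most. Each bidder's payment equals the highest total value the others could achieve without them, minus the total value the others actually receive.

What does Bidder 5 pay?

17

Bidder 5 has the highest value and receives the item.
Without Bidder 5, the item would go to the next-highest value, 17, so the others could achieve 17.
With Bidder 5 present and winning, the others receive nothing, so their total is 0.
Payment = 17 - 0 = 17.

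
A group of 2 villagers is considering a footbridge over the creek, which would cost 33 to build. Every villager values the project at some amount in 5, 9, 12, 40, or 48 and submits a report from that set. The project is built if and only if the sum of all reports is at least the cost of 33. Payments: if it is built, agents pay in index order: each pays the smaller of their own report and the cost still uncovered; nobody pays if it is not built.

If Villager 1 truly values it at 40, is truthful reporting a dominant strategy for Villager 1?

Consider the case where Villager 2 reports 40.
Truthful report 40: project built, pays 33, utility 40 - 33 = 7.
Report 5 instead: project built, pays 5, utility 40 - 5 = 35.
Since 35 > 7, reporting 5 is strictly better here, so truthful reporting is not dominant.

No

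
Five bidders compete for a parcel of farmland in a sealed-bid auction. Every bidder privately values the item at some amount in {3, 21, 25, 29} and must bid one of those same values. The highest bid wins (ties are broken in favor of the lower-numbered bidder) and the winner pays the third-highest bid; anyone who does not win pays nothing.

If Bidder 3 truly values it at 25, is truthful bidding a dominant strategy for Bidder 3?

Consider the case where Bidder 1 bids 3, Bidder 2 bids 3, Bidder 4 bids 3 and Bidder 5 bids 29.
Truthful bid 25: loses, pays 0, utility 0.
Bid 29 instead: wins, pays 3, utility 25 - 3 = 22.
Since 22 > 0, bidding 29 is strictly better here, so truthful bidding is not dominant.

No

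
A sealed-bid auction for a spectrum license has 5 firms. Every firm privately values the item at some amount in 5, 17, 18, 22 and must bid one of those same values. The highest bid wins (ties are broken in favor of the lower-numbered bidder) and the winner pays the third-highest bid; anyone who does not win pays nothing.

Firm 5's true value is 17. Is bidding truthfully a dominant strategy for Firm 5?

No

Consider the case where Firm 1 bids 5, Firm 2 bids 5, Firm 3 bids 5 and Firm 4 bids 17.
Truthful bid 17: loses, pays 0, utility 0.
Bid 18 instead: wins, pays 5, utility 17 - 5 = 12.
Since 12 > 0, bidding 18 is strictly better here, so truthful bidding is not dominant.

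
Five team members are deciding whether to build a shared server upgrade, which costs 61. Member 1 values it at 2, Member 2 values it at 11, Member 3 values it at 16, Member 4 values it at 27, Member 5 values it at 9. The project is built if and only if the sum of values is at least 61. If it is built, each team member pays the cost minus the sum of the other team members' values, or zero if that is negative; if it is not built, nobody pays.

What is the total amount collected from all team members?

47

Total value 65 ≥ cost 61, so it is built.
Member 1: others sum to 63; max(0, 61 - 63) = 0.
Member 2: others sum to 54; max(0, 61 - 54) = 7.
Member 3: others sum to 49; max(0, 61 - 49) = 12.
Member 4: others sum to 38; max(0, 61 - 38) = 23.
Member 5: others sum to 56; max(0, 61 - 56) = 5.
Total collected = 0 + 7 + 12 + 23 + 5 = 47.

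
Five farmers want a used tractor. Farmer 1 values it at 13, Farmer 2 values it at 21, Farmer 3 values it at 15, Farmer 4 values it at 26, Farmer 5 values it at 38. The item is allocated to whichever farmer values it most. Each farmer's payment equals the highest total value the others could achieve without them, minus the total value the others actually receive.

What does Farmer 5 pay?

26

Farmer 5 has the highest value and receives the item.
Without Farmer 5, the item would go to the next-highest value, 26, so the others could achieve 26.
With Farmer 5 present and winning, the others receive nothing, so their total is 0.
Payment = 26 - 0 = 26.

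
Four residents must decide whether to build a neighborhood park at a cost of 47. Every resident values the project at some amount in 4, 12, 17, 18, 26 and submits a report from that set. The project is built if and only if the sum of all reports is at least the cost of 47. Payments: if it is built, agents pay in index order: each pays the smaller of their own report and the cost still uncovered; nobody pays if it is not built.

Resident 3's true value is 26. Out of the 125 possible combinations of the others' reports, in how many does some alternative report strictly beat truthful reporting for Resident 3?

Others report (4, 4, 26): truth gives 0; report 17 gives 9 > 0. Violating.
Others report (4, 12, 17): truth gives 0; report 17 gives 9 > 0. Violating.
Others report (4, 12, 18): truth gives 0; report 17 gives 9 > 0. Violating.
Others report (4, 12, 26): truth gives 0; report 12 gives 14 > 0. Violating.
Others report (4, 4, 4): truth gives 0; no alternative beats it.
Others report (4, 4, 12): truth gives 0; no alternative beats it.
(Checking all 125 profiles: 78 have a profitable deviation, 47 do not.)

78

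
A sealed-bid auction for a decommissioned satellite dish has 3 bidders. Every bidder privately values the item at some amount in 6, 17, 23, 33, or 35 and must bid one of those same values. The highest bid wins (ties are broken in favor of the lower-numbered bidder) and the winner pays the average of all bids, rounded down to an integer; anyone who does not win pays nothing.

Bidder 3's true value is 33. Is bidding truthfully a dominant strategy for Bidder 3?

No

Consider the case where Bidder 1 bids 6 and Bidder 2 bids 6.
Truthful bid 33: wins, pays 15, utility 33 - 15 = 18.
Bid 17 instead: wins, pays 9, utility 33 - 9 = 24.
Since 24 > 18, bidding 17 is strictly better here, so truthful bidding is not dominant.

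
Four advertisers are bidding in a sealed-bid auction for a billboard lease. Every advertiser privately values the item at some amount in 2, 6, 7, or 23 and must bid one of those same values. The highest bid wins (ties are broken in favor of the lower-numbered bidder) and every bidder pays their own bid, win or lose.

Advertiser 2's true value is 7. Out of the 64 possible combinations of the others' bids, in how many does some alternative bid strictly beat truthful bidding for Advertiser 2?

50

Others bid (2, 2, 2): truth gives 0; bid 6 gives 1 > 0. Violating.
Others bid (2, 2, 6): truth gives 0; bid 6 gives 1 > 0. Violating.
Others bid (2, 2, 23): truth gives -7; bid 2 gives -2 > -7. Violating.
Others bid (2, 6, 2): truth gives 0; bid 6 gives 1 > 0. Violating.
Others bid (2, 2, 7): truth gives 0; no alternative beats it.
Others bid (2, 6, 7): truth gives 0; no alternative beats it.
(Checking all 64 profiles: 50 have a profitable deviation, 14 do not.)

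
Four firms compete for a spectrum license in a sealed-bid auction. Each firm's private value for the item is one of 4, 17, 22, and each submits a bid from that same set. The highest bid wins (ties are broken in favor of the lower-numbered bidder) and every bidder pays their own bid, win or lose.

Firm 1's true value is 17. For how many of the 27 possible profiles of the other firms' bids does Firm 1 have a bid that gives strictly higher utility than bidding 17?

Others bid (4, 4, 4): truth gives 0; bid 4 gives 13 > 0. Violating.
Others bid (4, 4, 22): truth gives -17; bid 4 gives -4 > -17. Violating.
Others bid (4, 17, 22): truth gives -17; bid 4 gives -4 > -17. Violating.
Others bid (4, 22, 4): truth gives -17; bid 4 gives -4 > -17. Violating.
Others bid (4, 4, 17): truth gives 0; no alternative beats it.
Others bid (4, 17, 4): truth gives 0; no alternative beats it.
(Checking all 27 profiles: 20 have a profitable deviation, 7 do not.)

20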